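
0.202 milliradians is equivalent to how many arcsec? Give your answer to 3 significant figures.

1 milliradian = 206.265 arcsec.
0.202 × 206.265 ≈ 41.7 arcsec.

41.7 arcseconds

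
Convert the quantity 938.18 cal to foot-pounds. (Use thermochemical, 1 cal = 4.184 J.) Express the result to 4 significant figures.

2895 foot-pounds

1 cal = 3.08596 foot-pounds.
938.18 × 3.08596 ≈ 2895 ft·lbf.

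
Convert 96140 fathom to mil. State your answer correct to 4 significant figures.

1 fathom = 72000.0 mil.
Thus 96140 × 72000.0 ≈ 6.922e+9 mil.

6.922e+9 mils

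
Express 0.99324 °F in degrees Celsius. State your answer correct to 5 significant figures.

-17.226 °C

°C = (°F − 32) × 5/9.
Applying the formula gives -17.226 °C.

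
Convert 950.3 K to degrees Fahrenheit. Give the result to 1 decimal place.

K = (°F + 459.67) × 5/9.
Applying the formula gives 1250.9 °F.

1250.9 °F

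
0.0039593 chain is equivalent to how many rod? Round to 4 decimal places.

1 chain = 4.00000 rod.
Then 0.0039593 × 4.00000 ≈ 0.0158 rod.

0.0158 rods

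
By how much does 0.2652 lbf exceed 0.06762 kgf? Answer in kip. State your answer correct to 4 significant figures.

0.2652 lbf = 0.000265200 kip and 0.06762 kgf = 0.000149077 kip.
0.000265200 − 0.000149077 ≈ 0.0001161 kip.

0.0001161 kips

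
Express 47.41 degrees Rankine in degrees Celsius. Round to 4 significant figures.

°R = (°C + 273.15) × 9/5.
Applying the formula gives -246.8 °C.

-246.8 degrees Celsius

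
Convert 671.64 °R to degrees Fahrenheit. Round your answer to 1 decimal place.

212.0 degrees Fahrenheit

°R = °F + 459.67.
Applying the formula gives 212.0 °F.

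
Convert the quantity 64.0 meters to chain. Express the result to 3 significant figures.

1 m = 0.0497097 chain.
So 64.0 × 0.0497097 ≈ 3.18 chain.

3.18 chain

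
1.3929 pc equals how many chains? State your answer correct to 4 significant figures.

1 pc = 1.53388e+15 chains.
Then 1.3929 × 1.53388e+15 ≈ 2.137e+15 chain.

2.137e+15 chain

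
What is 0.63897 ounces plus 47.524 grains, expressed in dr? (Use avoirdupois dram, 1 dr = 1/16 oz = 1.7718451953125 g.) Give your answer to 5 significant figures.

0.63897 oz = 10.2235 dr and 47.524 gr = 1.73802 dr.
10.2235 + 1.73802 ≈ 11.962 dr.

11.962 dr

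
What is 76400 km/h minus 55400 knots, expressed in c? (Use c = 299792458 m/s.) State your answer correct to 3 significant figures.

76400 km/h = 7.07897e-5 c and 55400 kn = 9.50665e-5 c.
7.07897e-5 − 9.50665e-5 ≈ -2.43e-5 c.

-2.43e-5 c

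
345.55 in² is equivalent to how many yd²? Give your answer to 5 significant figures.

0.26663 square yards

1 square inch = 0.000771605 yd².
Then 345.55 × 0.000771605 ≈ 0.26663 yd².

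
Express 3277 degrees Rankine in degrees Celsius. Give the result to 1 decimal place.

1547.4 °C

°R = (°C + 273.15) × 9/5.
Applying the formula gives 1547.4 °C.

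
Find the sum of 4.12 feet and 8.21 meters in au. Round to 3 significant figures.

6.33 × 10^-11 au

4.12 ft = 8.39434 × 10^-12 au and 8.21 m = 5.48805 × 10^-11 au.
8.39434 × 10^-12 + 5.48805 × 10^-11 ≈ 6.33 × 10^-11 au.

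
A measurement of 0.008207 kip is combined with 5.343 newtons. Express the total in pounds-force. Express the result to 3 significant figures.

9.41 lbf

0.008207 kip = 8.20700 lbf and 5.343 N = 1.20115 lbf.
8.20700 + 1.20115 ≈ 9.41 lbf.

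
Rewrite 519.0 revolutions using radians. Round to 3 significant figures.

1 rev = 6.28319 radians.
Thus 519.0 × 6.28319 ≈ 3260 rad.

3260 rad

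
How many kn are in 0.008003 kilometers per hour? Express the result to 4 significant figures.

0.004321 kn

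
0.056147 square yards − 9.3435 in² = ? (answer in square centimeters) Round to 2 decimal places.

0.056147 yd² = 469.460 cm² and 9.3435 in² = 60.2805 cm².
469.460 − 60.2805 ≈ 409.18 cm².

409.18 cm²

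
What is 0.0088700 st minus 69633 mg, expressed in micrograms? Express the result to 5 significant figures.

0.0088700 st = 5.63271e+7 μg and 69633 mg = 6.96330e+7 μg.
5.63271e+7 − 6.96330e+7 ≈ -1.3306e+7 μg.

-1.3306e+7 micrograms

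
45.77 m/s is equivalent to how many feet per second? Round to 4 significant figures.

150.2 ft/s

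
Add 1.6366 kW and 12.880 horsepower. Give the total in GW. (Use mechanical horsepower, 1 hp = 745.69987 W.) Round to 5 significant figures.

1.1241 × 10^-5 GW

1.6366 kW = 1.63660 × 10^-6 GW and 12.880 hp = 9.60461 × 10^-6 GW.
1.63660 × 10^-6 + 9.60461 × 10^-6 ≈ 1.1241 × 10^-5 GW.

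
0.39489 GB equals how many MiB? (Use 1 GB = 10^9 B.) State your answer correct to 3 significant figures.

1 GB = 953.674 mebibytes.
Then 0.39489 × 953.674 ≈ 377 MiB.

377 mebibytes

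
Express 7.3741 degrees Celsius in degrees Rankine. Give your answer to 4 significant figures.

504.9 °R

°R = (°C + 273.15) × 9/5.
Applying the formula gives 504.9 °R.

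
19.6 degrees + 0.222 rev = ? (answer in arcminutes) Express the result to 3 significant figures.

19.6 ° = 1176.00 arcmin and 0.222 rev = 4795.20 arcmin.
1176.00 + 4795.20 ≈ 5970 arcmin.

5970 arcmin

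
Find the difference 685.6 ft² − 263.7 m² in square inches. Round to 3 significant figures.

685.6 ft² = 98726.4 in² and 263.7 m² = 408736 in².
98726.4 − 408736 ≈ -310000 in².

-310000 in²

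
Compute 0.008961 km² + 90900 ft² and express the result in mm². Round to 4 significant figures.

0.008961 km² = 8.96100 × 10^9 mm² and 90900 ft² = 8.44489 × 10^9 mm².
8.96100 × 10^9 + 8.44489 × 10^9 ≈ 1.741 × 10^10 mm².

1.741 × 10^10 square millimeters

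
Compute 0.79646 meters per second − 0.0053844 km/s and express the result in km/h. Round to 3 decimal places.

0.79646 m/s = 2.86726 km/h and 0.0053844 km/s = 19.3838 km/h.
2.86726 − 19.3838 ≈ -16.517 km/h.

-16.517 km/h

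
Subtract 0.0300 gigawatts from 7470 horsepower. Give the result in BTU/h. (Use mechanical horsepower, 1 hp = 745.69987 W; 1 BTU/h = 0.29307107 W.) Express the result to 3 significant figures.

-8.34 × 10^7 BTU per hour

7470 hp = 1.90069 × 10^7 BTU/h and 0.0300 GW = 1.02364 × 10^8 BTU/h.
1.90069 × 10^7 − 1.02364 × 10^8 ≈ -8.34 × 10^7 BTU/h.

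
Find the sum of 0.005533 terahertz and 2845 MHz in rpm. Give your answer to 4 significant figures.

5.027e+11 revolutions per minute

0.005533 THz = 3.31980e+11 rpm and 2845 MHz = 1.70700e+11 rpm.
3.31980e+11 + 1.70700e+11 ≈ 5.027e+11 rpm.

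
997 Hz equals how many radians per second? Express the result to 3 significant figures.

1 Hz = 6.28319 radians per second.
So 997 × 6.28319 ≈ 6260 rad/s.

6260 rad/s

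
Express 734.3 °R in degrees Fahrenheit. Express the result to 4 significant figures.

°R = °F + 459.67.
Applying the formula gives 274.6 °F.

274.6 °F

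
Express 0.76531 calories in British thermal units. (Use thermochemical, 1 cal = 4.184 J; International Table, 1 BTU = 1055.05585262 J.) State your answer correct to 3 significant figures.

1 calorie = 0.00396567 BTU.
0.76531 × 0.00396567 ≈ 0.00303 BTU.

0.00303 BTU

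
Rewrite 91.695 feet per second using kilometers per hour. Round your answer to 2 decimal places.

100.62 km/h

1 foot per second = 1.09728 km/h.
So 91.695 × 1.09728 ≈ 100.62 km/h.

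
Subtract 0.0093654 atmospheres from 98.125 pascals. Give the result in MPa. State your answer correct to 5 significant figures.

-0.00085082 megapascals

98.125 Pa = 9.81250 × 10^-5 MPa and 0.0093654 atm = 0.000948949 MPa.
9.81250 × 10^-5 − 0.000948949 ≈ -0.00085082 MPa.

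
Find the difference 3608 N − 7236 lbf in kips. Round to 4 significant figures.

-6.425 kips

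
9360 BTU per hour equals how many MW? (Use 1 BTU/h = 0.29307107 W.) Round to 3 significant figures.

1 BTU/h = 2.93071 × 10^-7 MW.
Then 9360 × 2.93071 × 10^-7 ≈ 0.00274 MW.

0.00274 megawatts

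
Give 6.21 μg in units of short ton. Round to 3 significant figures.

6.85e-12 short ton

1 microgram = 1.10231e-12 short ton.
6.21 × 1.10231e-12 ≈ 6.85e-12 short ton.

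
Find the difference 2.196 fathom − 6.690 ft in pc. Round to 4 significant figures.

2.196 fathom = 1.30151 × 10^-16 pc and 6.690 ft = 6.60831 × 10^-17 pc.
1.30151 × 10^-16 − 6.60831 × 10^-17 ≈ 6.407 × 10^-17 pc.

6.407 × 10^-17 pc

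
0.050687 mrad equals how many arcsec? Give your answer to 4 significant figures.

10.45 arcsec

1 mrad = 206.265 arcseconds.
So 0.050687 × 206.265 ≈ 10.45 arcsec.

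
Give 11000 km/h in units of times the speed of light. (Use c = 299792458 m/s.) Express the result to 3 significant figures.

1 km/h = 9.26567e-10 c.
Thus 11000 × 9.26567e-10 ≈ 1.02e-5 c.

1.02e-5 c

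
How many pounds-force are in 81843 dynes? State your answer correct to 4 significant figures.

0.1840 lbf

1 dyne = 2.24809e-6 lbf.
Thus 81843 × 2.24809e-6 ≈ 0.1840 lbf.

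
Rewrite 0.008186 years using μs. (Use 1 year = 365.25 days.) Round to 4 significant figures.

2.583e+11 microseconds

1 year = 3.15576e+13 μs.
Thus 0.008186 × 3.15576e+13 ≈ 2.583e+11 μs.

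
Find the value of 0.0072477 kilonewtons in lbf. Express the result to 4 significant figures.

1.629 lbf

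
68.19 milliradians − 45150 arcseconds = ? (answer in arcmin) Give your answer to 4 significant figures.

-518.1 arcmin

68.19 mrad = 234.420 arcmin and 45150 arcsec = 752.500 arcmin.
234.420 − 752.500 ≈ -518.1 arcmin.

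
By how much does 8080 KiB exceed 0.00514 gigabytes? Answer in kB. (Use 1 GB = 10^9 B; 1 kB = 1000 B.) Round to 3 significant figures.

8080 KiB = 8273.92 kB and 0.00514 GB = 5140.00 kB.
8273.92 − 5140.00 ≈ 3130 kB.

3130 kB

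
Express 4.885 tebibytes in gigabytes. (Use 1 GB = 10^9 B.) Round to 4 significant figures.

1 TiB = 1099.51 gigabytes.
Then 4.885 × 1099.51 ≈ 5371 GB.

5371 gigabytes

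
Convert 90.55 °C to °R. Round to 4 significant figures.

654.7 °R

°R = (°C + 273.15) × 9/5.
Applying the formula gives 654.7 °R.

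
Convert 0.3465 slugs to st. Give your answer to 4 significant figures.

1 slug = 2.29815 stone.
So 0.3465 × 2.29815 ≈ 0.7963 st.

0.7963 st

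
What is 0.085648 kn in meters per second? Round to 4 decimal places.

0.0441 m/s

1 knot = 0.514444 meters per second.
Thus 0.085648 × 0.514444 ≈ 0.0441 m/s.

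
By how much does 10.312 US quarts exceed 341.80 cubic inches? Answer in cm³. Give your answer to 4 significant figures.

4158 cm³

10.312 US qt = 9758.79 cm³ and 341.80 in³ = 5601.10 cm³.
9758.79 − 5601.10 ≈ 4158 cm³.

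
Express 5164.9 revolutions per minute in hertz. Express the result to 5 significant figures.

1 rpm = 0.0166667 hertz.
5164.9 × 0.0166667 ≈ 86.082 Hz.

86.082 Hz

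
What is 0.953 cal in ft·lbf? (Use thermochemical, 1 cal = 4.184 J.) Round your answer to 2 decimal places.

1 calorie = 3.08596 foot-pounds.
0.953 × 3.08596 ≈ 2.94 ft·lbf.

2.94 ft·lbf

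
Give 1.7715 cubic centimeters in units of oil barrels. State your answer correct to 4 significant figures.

1 cubic centimeter = 6.28981e-6 bbl.
So 1.7715 × 6.28981e-6 ≈ 1.114e-5 bbl.

1.114e-5 bbl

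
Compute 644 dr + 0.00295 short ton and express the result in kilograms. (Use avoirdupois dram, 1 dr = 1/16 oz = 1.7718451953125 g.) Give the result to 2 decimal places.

3.82 kg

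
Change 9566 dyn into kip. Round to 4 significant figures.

2.151e-5 kip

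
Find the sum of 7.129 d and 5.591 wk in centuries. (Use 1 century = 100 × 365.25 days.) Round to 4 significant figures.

0.001267 centuries

7.129 d = 0.000195181 century and 5.591 wk = 0.00107151 century.
0.000195181 + 0.00107151 ≈ 0.001267 century.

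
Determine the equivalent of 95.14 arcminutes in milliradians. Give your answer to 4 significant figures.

27.68 mrad

1 arcmin = 0.290888 mrad.
Then 95.14 × 0.290888 ≈ 27.68 mrad.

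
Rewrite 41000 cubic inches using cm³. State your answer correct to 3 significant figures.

672000 cm³

1 cubic inch = 16.3871 cubic centimeters.
So 41000 × 16.3871 ≈ 672000 cm³.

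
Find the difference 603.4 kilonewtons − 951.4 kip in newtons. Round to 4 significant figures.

-3.629e+6 newtons

603.4 kN = 603400 N and 951.4 kip = 4.23204e+6 N.
603400 − 4.23204e+6 ≈ -3.629e+6 N.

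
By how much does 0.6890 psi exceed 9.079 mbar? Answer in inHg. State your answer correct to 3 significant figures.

0.6890 psi = 1.40282 inHg and 9.079 mbar = 0.268103 inHg.
1.40282 − 0.268103 ≈ 1.13 inHg.

1.13 inHg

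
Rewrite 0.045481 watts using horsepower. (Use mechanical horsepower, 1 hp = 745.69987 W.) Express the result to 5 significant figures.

6.0991e-5 hp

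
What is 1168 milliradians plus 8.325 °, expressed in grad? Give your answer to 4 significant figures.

1168 mrad = 74.3572 grad and 8.325 ° = 9.25000 grad.
74.3572 + 9.25000 ≈ 83.61 grad.

83.61 grad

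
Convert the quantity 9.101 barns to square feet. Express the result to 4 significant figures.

9.796 × 10^-27 ft²

1 barn = 1.07639 × 10^-27 ft².
Thus 9.101 × 1.07639 × 10^-27 ≈ 9.796 × 10^-27 ft².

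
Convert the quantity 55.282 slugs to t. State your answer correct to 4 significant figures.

0.8068 t

1 slug = 0.0145939 metric tons.
Thus 55.282 × 0.0145939 ≈ 0.8068 t.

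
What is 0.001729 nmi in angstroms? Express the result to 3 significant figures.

3.20e+10 Å

1 nautical mile = 1.85200e+13 Å.
Thus 0.001729 × 1.85200e+13 ≈ 3.20e+10 Å.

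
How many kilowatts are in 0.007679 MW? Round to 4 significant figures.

1 MW = 1000.00 kW.
Then 0.007679 × 1000.00 ≈ 7.679 kW.

7.679 kilowatts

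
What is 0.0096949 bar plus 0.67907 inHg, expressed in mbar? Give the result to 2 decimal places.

0.0096949 bar = 9.69490 mbar and 0.67907 inHg = 22.9959 mbar.
9.69490 + 22.9959 ≈ 32.69 mbar.

32.69 millibar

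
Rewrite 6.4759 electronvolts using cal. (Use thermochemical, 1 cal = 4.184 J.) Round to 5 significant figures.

1 electronvolt = 3.82929 × 10^-20 calories.
6.4759 × 3.82929 × 10^-20 ≈ 2.4798 × 10^-19 cal.

2.4798 × 10^-19 calories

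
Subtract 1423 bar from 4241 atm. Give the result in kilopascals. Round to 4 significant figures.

287400 kilopascals

4241 atm = 429719 kPa and 1423 bar = 142300 kPa.
429719 − 142300 ≈ 287400 kPa.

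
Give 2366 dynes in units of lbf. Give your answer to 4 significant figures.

1 dyne = 2.24809 × 10^-6 lbf.
Then 2366 × 2.24809 × 10^-6 ≈ 0.005319 lbf.

0.005319 lbf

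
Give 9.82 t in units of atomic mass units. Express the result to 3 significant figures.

1 metric ton = 6.02214 × 10^29 u.
9.82 × 6.02214 × 10^29 ≈ 5.91 × 10^30 u.

5.91 × 10^30 atomic mass units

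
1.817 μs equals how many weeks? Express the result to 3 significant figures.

3.00 × 10^-12 weeks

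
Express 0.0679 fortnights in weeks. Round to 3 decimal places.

0.136 weeks

1 fortnight = 2.00000 wk.
0.0679 × 2.00000 ≈ 0.136 wk.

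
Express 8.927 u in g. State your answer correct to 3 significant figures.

1.48 × 10^-23 g

1 atomic mass unit = 1.66054 × 10^-24 g.
8.927 × 1.66054 × 10^-24 ≈ 1.48 × 10^-23 g.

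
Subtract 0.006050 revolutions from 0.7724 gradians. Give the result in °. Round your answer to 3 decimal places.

-1.483 °

0.7724 grad = 0.695160 ° and 0.006050 rev = 2.17800 °.
0.695160 − 2.17800 ≈ -1.483 °.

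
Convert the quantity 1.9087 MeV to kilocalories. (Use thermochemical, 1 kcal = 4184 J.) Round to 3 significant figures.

7.31 × 10^-17 kcal

1 megaelectronvolt = 3.82929 × 10^-17 kilocalories.
1.9087 × 3.82929 × 10^-17 ≈ 7.31 × 10^-17 kcal.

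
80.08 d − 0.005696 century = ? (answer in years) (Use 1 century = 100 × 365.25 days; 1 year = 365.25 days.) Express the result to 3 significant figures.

-0.350 yr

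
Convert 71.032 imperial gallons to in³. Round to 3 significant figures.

1 imp gal = 277.419 cubic inches.
Thus 71.032 × 277.419 ≈ 19700 in³.

19700 in³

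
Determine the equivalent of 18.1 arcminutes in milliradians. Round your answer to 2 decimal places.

5.27 milliradians

1 arcmin = 0.290888 mrad.
Then 18.1 × 0.290888 ≈ 5.27 mrad.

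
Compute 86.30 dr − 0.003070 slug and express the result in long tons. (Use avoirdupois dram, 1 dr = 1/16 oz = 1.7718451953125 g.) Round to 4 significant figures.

0.0001064 long ton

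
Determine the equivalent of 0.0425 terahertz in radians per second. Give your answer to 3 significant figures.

1 terahertz = 6.28319e+12 radians per second.
Then 0.0425 × 6.28319e+12 ≈ 2.67e+11 rad/s.

2.67e+11 rad/s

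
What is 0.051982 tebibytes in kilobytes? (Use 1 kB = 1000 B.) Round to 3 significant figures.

1 tebibyte = 1.09951 × 10^9 kB.
So 0.051982 × 1.09951 × 10^9 ≈ 5.72 × 10^7 kB.

5.72 × 10^7 kB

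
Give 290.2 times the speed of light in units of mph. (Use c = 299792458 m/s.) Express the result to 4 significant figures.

1 c = 6.70617e+8 mph.
Thus 290.2 × 6.70617e+8 ≈ 1.946e+11 mph.

1.946e+11 mph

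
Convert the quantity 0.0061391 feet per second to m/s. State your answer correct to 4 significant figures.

1 ft/s = 0.304800 meters per second.
So 0.0061391 × 0.304800 ≈ 0.001871 m/s.

0.001871 m/s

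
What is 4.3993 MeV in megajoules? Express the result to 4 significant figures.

1 MeV = 1.60218e-19 MJ.
Then 4.3993 × 1.60218e-19 ≈ 7.048e-19 MJ.

7.048e-19 MJ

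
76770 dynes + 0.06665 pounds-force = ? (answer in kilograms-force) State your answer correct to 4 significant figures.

0.1085 kilograms-force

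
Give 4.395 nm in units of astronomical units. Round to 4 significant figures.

1 nanometer = 6.68459e-21 au.
Thus 4.395 × 6.68459e-21 ≈ 2.938e-20 au.

2.938e-20 au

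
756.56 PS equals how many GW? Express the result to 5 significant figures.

1 PS = 7.35499e-7 gigawatts.
Then 756.56 × 7.35499e-7 ≈ 0.00055645 GW.

0.00055645 gigawatts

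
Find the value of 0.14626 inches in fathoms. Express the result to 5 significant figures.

0.0020314 fathom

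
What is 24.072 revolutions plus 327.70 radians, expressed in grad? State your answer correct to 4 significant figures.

30490 gradians

24.072 rev = 9628.80 grad and 327.70 rad = 20862.0 grad.
9628.80 + 20862.0 ≈ 30490 grad.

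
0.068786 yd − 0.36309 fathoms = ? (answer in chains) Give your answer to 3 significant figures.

-0.0299 chain

0.068786 yd = 0.00312664 chain and 0.36309 fathom = 0.0330082 chain.
0.00312664 − 0.0330082 ≈ -0.0299 chain.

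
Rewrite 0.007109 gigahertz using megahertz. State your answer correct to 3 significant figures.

1 GHz = 1000.00 megahertz.
Thus 0.007109 × 1000.00 ≈ 7.11 MHz.

7.11 MHz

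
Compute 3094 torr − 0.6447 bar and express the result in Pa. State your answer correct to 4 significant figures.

3094 torr = 412499 Pa and 0.6447 bar = 64470.0 Pa.
412499 − 64470.0 ≈ 348000 Pa.

348000 Pa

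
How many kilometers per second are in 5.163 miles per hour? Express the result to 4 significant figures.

0.002308 kilometers per second

1 mph = 0.000447040 km/s.
Then 5.163 × 0.000447040 ≈ 0.002308 km/s.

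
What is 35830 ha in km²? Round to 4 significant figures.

1 hectare = 0.0100000 km².
So 35830 × 0.0100000 ≈ 358.3 km².

358.3 square kilometers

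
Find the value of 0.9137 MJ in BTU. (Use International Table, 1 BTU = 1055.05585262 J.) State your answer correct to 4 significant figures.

866.0 BTU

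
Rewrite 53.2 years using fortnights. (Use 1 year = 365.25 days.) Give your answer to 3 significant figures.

1 yr = 26.0893 fortnight.
So 53.2 × 26.0893 ≈ 1390 fortnight.

1390 fortnight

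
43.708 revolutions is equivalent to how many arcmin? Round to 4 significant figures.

1 rev = 21600.0 arcmin.
43.708 × 21600.0 ≈ 944100 arcmin.

944100 arcminutes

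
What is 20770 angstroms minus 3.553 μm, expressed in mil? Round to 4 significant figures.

20770 Å = 0.0817717 mil and 3.553 μm = 0.139882 mil.
0.0817717 − 0.139882 ≈ -0.05811 mil.

-0.05811 mils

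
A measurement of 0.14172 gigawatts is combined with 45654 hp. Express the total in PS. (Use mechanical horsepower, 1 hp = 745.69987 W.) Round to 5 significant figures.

0.14172 GW = 192686 PS and 45654 hp = 46287.2 PS.
192686 + 46287.2 ≈ 238970 PS.

238970 metric horsepower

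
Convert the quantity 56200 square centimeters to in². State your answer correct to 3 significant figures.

8710 in²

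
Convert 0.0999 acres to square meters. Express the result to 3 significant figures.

404 square meters

1 acre = 4046.86 m².
Thus 0.0999 × 4046.86 ≈ 404 m².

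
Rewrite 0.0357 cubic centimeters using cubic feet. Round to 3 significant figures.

1.26e-6 cubic feet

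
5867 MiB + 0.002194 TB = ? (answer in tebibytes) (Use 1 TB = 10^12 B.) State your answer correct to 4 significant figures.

0.007591 TiB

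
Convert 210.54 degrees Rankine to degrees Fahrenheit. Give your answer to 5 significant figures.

-249.13 degrees Fahrenheit

°R = °F + 459.67.
Applying the formula gives -249.13 °F.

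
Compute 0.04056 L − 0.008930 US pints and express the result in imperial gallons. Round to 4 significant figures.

0.007992 imperial gallons

0.04056 L = 0.00892195 imp gal and 0.008930 US pt = 0.000929473 imp gal.
0.00892195 − 0.000929473 ≈ 0.007992 imp gal.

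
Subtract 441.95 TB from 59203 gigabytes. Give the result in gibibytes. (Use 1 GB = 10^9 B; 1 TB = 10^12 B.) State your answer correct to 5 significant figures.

-356460 GiB

59203 GB = 55137.1 GiB and 441.95 TB = 411598 GiB.
55137.1 − 411598 ≈ -356460 GiB.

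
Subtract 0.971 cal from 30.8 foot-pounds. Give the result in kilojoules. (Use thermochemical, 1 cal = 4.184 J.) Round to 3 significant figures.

30.8 ft·lbf = 0.0417592 kJ and 0.971 cal = 0.00406266 kJ.
0.0417592 − 0.00406266 ≈ 0.0377 kJ.

0.0377 kilojoules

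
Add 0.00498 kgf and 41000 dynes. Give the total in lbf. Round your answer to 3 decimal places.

0.00498 kgf = 0.0109790 lbf and 41000 dyn = 0.0921717 lbf.
0.0109790 + 0.0921717 ≈ 0.103 lbf.

0.103 lbf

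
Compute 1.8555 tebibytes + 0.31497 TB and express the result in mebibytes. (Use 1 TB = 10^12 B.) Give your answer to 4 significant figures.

1.8555 TiB = 1.94563 × 10^6 MiB and 0.31497 TB = 300379 MiB.
1.94563 × 10^6 + 300379 ≈ 2.246 × 10^6 MiB.

2.246 × 10^6 MiB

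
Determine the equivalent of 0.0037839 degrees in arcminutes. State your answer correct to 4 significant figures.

1 degree = 60.0000 arcminutes.
Thus 0.0037839 × 60.0000 ≈ 0.2270 arcmin.

0.2270 arcminutes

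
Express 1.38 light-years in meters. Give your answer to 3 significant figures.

1 ly = 9.46073e+15 meters.
Then 1.38 × 9.46073e+15 ≈ 1.31e+16 m.

1.31e+16 m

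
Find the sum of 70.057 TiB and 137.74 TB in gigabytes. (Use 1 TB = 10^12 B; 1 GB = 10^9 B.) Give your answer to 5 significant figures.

214770 gigabytes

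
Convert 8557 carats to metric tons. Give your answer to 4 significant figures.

0.001711 metric tons

1 ct = 2.00000 × 10^-7 t.
So 8557 × 2.00000 × 10^-7 ≈ 0.001711 t.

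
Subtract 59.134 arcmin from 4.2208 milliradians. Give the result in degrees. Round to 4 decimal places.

4.2208 mrad = 0.241834 ° and 59.134 arcmin = 0.985567 °.
0.241834 − 0.985567 ≈ -0.7437 °.

-0.7437 degrees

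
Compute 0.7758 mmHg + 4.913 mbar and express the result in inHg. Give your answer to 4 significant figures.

0.7758 mmHg = 0.0305433 inHg and 4.913 mbar = 0.145081 inHg.
0.0305433 + 0.145081 ≈ 0.1756 inHg.

0.1756 inches of mercury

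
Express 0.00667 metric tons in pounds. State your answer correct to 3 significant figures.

14.7 pounds

1 metric ton = 2204.62 lb.
So 0.00667 × 2204.62 ≈ 14.7 lb.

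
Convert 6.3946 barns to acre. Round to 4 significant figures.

1 barn = 2.47105e-32 acre.
Thus 6.3946 × 2.47105e-32 ≈ 1.580e-31 acre.

1.580e-31 acre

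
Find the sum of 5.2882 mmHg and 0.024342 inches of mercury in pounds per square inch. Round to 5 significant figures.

5.2882 mmHg = 0.102257 psi and 0.024342 inHg = 0.0119557 psi.
0.102257 + 0.0119557 ≈ 0.11421 psi.

0.11421 psi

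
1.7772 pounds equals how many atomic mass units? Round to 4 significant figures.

4.855 × 10^26 atomic mass units

1 lb = 2.73160 × 10^26 atomic mass units.
1.7772 × 2.73160 × 10^26 ≈ 4.855 × 10^26 u.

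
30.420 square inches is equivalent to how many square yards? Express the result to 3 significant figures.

1 in² = 0.000771605 yd².
Thus 30.420 × 0.000771605 ≈ 0.0235 yd².

0.0235 square yards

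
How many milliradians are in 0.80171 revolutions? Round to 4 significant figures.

5037 mrad

1 revolution = 6283.19 mrad.
Then 0.80171 × 6283.19 ≈ 5037 mrad.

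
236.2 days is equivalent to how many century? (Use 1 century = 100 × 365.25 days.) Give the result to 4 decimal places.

1 day = 2.73785e-5 century.
236.2 × 2.73785e-5 ≈ 0.0065 century.

0.0065 century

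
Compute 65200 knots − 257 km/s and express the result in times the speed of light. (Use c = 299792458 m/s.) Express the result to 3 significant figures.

-0.000745 c

65200 kn = 0.000111883 c and 257 km/s = 0.000857260 c.
0.000111883 − 0.000857260 ≈ -0.000745 c.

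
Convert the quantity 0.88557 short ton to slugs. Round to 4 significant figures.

55.05 slug

1 short ton = 62.1619 slug.
So 0.88557 × 62.1619 ≈ 55.05 slug.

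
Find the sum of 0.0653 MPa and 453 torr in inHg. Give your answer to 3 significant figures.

37.1 inches of mercury

0.0653 MPa = 19.2831 inHg and 453 torr = 17.8346 inHg.
19.2831 + 17.8346 ≈ 37.1 inHg.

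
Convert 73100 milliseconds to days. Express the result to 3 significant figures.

1 millisecond = 1.15741e-8 d.
Then 73100 × 1.15741e-8 ≈ 0.000846 d.

0.000846 d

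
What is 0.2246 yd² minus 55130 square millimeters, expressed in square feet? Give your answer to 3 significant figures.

1.43 ft²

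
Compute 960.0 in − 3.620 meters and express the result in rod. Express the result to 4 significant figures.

4.129 rod

960.0 in = 4.84848 rod and 3.620 m = 0.719796 rod.
4.84848 − 0.719796 ≈ 4.129 rod.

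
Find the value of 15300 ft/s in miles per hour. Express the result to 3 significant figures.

10400 mph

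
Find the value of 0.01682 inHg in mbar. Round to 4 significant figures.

0.5696 mbar

1 inHg = 33.8639 mbar.
Then 0.01682 × 33.8639 ≈ 0.5696 mbar.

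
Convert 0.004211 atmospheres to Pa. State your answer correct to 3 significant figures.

1 atmosphere = 101325 Pa.
0.004211 × 101325 ≈ 427 Pa.

427 Pa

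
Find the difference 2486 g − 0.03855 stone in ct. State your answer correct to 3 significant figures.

2486 g = 12430.0 ct and 0.03855 st = 1224.02 ct.
12430.0 − 1224.02 ≈ 11200 ct.

11200 carats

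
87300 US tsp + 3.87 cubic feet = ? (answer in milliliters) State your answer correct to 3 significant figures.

87300 US tsp = 430295 mL and 3.87 ft³ = 109586 mL.
430295 + 109586 ≈ 540000 mL.

540000 milliliters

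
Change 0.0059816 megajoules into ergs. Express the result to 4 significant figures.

5.982 × 10^10 erg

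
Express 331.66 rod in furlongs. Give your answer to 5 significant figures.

1 rod = 0.0250000 furlong.
So 331.66 × 0.0250000 ≈ 8.2915 furlong.

8.2915 furlong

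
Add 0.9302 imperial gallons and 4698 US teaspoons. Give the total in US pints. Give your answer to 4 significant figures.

0.9302 imp gal = 8.93699 US pt and 4698 US tsp = 48.9375 US pt.
8.93699 + 48.9375 ≈ 57.87 US pt.

57.87 US pt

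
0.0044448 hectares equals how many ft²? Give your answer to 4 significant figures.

478.4 ft²

1 ha = 107639 square feet.
0.0044448 × 107639 ≈ 478.4 ft².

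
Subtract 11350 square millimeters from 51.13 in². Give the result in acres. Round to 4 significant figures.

5.347e-6 acre

51.13 in² = 8.15127e-6 acre and 11350 mm² = 2.80465e-6 acre.
8.15127e-6 − 2.80465e-6 ≈ 5.347e-6 acre.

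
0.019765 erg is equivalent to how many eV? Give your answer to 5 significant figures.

1 erg = 6.24151e+11 electronvolts.
Thus 0.019765 × 6.24151e+11 ≈ 1.2336e+10 eV.

1.2336e+10 eV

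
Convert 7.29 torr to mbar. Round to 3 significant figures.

1 torr = 1.33322 millibar.
7.29 × 1.33322 ≈ 9.72 mbar.

9.72 millibar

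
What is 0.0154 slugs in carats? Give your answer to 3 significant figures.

1 slug = 72969.5 ct.
Thus 0.0154 × 72969.5 ≈ 1120 ct.

1120 carats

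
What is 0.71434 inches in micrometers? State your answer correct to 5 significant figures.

1 in = 25400.0 micrometers.
Then 0.71434 × 25400.0 ≈ 18144 μm.

18144 μm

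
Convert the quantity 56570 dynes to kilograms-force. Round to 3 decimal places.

0.058 kgf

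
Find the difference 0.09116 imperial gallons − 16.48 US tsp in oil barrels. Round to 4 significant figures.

0.002096 oil barrels

0.09116 imp gal = 0.00260663 bbl and 16.48 US tsp = 0.000510913 bbl.
0.00260663 − 0.000510913 ≈ 0.002096 bbl.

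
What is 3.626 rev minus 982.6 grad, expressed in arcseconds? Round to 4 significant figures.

1.516 × 10^6 arcseconds

3.626 rev = 4.69930 × 10^6 arcsec and 982.6 grad = 3.18362 × 10^6 arcsec.
4.69930 × 10^6 − 3.18362 × 10^6 ≈ 1.516 × 10^6 arcsec.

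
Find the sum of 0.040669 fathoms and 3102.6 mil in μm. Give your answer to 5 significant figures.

0.040669 fathom = 74375.5 μm and 3102.6 mil = 78806.0 μm.
74375.5 + 78806.0 ≈ 153180 μm.

153180 micrometers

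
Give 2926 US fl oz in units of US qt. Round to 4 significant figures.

1 US fl oz = 0.0312500 US qt.
2926 × 0.0312500 ≈ 91.44 US qt.

91.44 US qt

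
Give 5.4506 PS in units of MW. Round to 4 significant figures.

0.004009 megawatts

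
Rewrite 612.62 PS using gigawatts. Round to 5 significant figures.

0.00045058 GW

1 PS = 7.35499e-7 GW.
Thus 612.62 × 7.35499e-7 ≈ 0.00045058 GW.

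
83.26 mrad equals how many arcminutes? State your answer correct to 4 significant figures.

1 milliradian = 3.43775 arcminutes.
Thus 83.26 × 3.43775 ≈ 286.2 arcmin.

286.2 arcminutes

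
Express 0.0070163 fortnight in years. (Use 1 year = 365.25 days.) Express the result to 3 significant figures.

0.000269 years

1 fortnight = 0.0383299 yr.
0.0070163 × 0.0383299 ≈ 0.000269 yr.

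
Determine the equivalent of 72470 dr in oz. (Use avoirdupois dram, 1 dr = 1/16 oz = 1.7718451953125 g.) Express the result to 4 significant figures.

1 dram = 0.0625000 oz.
So 72470 × 0.0625000 ≈ 4529 oz.

4529 ounces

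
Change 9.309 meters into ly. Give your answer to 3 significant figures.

9.84e-16 ly

1 m = 1.05700e-16 ly.
Then 9.309 × 1.05700e-16 ≈ 9.84e-16 ly.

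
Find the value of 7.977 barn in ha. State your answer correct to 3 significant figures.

1 barn = 1.00000e-32 ha.
So 7.977 × 1.00000e-32 ≈ 7.98e-32 ha.

7.98e-32 ha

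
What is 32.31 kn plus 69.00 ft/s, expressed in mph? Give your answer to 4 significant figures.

84.23 miles per hour

32.31 kn = 37.1817 mph and 69.00 ft/s = 47.0455 mph.
37.1817 + 47.0455 ≈ 84.23 mph.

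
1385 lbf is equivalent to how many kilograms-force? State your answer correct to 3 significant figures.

628 kgf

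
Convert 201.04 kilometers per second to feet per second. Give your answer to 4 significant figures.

1 kilometer per second = 3280.84 ft/s.
Thus 201.04 × 3280.84 ≈ 659600 ft/s.

659600 ft/s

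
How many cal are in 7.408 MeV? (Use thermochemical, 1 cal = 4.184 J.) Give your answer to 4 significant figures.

1 megaelectronvolt = 3.82929 × 10^-14 calories.
Then 7.408 × 3.82929 × 10^-14 ≈ 2.837 × 10^-13 cal.

2.837 × 10^-13 cal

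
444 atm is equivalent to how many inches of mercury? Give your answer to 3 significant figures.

13300 inches of mercury

1 atmosphere = 29.9213 inches of mercury.
444 × 29.9213 ≈ 13300 inHg.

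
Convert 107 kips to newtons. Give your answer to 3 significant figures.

476000 N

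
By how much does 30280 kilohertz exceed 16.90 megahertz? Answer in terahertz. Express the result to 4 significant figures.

1.338 × 10^-5 THz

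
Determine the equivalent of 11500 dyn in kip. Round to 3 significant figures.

2.59e-5 kips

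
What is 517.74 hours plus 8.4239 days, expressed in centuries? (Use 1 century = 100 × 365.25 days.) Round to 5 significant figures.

0.00082126 century

517.74 h = 0.000590623 century and 8.4239 d = 0.000230634 century.
0.000590623 + 0.000230634 ≈ 0.00082126 century.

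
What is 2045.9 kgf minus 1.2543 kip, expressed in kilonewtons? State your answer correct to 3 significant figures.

14.5 kN

2045.9 kgf = 20.0634 kN and 1.2543 kip = 5.57940 kN.
20.0634 − 5.57940 ≈ 14.5 kN.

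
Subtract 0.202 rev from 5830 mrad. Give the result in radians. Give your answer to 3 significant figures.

4.56 rad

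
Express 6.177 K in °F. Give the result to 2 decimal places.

-448.55 °F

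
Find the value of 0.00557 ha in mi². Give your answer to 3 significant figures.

2.15e-5 mi²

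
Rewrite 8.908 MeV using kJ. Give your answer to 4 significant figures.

1 megaelectronvolt = 1.60218 × 10^-16 kJ.
So 8.908 × 1.60218 × 10^-16 ≈ 1.427 × 10^-15 kJ.

1.427 × 10^-15 kJ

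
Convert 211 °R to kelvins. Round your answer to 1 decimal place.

117.2 kelvins

°R = K × 9/5.
Applying the formula gives 117.2 K.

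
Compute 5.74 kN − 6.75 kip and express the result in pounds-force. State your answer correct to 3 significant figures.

5.74 kN = 1290.40 lbf and 6.75 kip = 6750.00 lbf.
1290.40 − 6750.00 ≈ -5460 lbf.

-5460 lbf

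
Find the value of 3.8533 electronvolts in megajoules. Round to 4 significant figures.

1 electronvolt = 1.60218e-25 megajoules.
Then 3.8533 × 1.60218e-25 ≈ 6.174e-25 MJ.

6.174e-25 megajoules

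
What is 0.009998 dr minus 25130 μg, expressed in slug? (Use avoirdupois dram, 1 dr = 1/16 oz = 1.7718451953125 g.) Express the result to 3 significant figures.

-5.08 × 10^-7 slugs

0.009998 dr = 1.21386 × 10^-6 slug and 25130 μg = 1.72195 × 10^-6 slug.
1.21386 × 10^-6 − 1.72195 × 10^-6 ≈ -5.08 × 10^-7 slug.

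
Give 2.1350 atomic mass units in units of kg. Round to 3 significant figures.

1 atomic mass unit = 1.66054 × 10^-27 kilograms.
So 2.1350 × 1.66054 × 10^-27 ≈ 3.55 × 10^-27 kg.

3.55 × 10^-27 kg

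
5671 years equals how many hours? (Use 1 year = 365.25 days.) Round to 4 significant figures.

4.971e+7 hours

1 yr = 8766.00 hours.
5671 × 8766.00 ≈ 4.971e+7 h.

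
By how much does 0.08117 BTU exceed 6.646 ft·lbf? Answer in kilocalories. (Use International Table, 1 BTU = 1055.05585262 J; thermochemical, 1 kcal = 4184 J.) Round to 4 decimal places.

0.08117 BTU = 0.0204682 kcal and 6.646 ft·lbf = 0.00215362 kcal.
0.0204682 − 0.00215362 ≈ 0.0183 kcal.

0.0183 kilocalories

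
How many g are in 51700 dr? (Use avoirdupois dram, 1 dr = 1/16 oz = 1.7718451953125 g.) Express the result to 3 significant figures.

1 dr = 1.77185 g.
So 51700 × 1.77185 ≈ 91600 g.

91600 g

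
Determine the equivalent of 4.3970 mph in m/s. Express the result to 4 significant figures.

1.966 meters per second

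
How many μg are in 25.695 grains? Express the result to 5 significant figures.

1.6650e+6 micrograms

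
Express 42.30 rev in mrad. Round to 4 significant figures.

1 rev = 6283.19 mrad.
Then 42.30 × 6283.19 ≈ 265800 mrad.

265800 mrad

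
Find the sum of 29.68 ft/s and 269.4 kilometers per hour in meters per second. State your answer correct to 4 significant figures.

29.68 ft/s = 9.04646 m/s and 269.4 km/h = 74.8333 m/s.
9.04646 + 74.8333 ≈ 83.88 m/s.

83.88 meters per second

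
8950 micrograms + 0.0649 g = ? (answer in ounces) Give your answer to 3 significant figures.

0.00260 oz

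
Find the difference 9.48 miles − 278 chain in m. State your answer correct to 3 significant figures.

9.48 mi = 15256.6 m and 278 chain = 5592.47 m.
15256.6 − 5592.47 ≈ 9660 m.

9660 meters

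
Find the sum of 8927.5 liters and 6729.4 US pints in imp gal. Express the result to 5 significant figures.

2664.2 imp gal

8927.5 L = 1963.78 imp gal and 6729.4 US pt = 700.425 imp gal.
1963.78 + 700.425 ≈ 2664.2 imp gal.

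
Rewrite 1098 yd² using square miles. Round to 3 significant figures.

0.000354 mi²

1 yd² = 3.22831 × 10^-7 square miles.
Then 1098 × 3.22831 × 10^-7 ≈ 0.000354 mi².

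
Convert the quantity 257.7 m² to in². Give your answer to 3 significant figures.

399000 in²

1 square meter = 1550.00 in².
Thus 257.7 × 1550.00 ≈ 399000 in².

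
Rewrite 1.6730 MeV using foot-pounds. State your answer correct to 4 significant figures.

1.977 × 10^-13 foot-pounds

1 MeV = 1.18170 × 10^-13 foot-pounds.
Then 1.6730 × 1.18170 × 10^-13 ≈ 1.977 × 10^-13 ft·lbf.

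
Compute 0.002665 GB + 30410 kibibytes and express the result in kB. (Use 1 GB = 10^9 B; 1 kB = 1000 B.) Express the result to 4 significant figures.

33800 kilobytes

0.002665 GB = 2665.00 kB and 30410 KiB = 31139.8 kB.
2665.00 + 31139.8 ≈ 33800 kB.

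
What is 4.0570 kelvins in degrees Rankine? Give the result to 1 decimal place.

7.3 degrees Rankine

°R = K × 9/5.
Applying the formula gives 7.3 °R.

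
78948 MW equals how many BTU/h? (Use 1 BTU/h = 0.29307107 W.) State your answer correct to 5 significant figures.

1 megawatt = 3.41214e+6 BTU/h.
Thus 78948 × 3.41214e+6 ≈ 2.6938e+11 BTU/h.

2.6938e+11 BTU/h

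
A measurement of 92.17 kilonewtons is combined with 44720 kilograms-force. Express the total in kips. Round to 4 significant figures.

92.17 kN = 20.7206 kip and 44720 kgf = 98.5907 kip.
20.7206 + 98.5907 ≈ 119.3 kip.

119.3 kip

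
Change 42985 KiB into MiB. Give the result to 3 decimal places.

41.978 mebibytes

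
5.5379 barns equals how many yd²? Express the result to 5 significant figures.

6.6233 × 10^-28 square yards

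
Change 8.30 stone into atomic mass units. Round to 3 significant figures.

1 st = 3.82424 × 10^27 u.
Then 8.30 × 3.82424 × 10^27 ≈ 3.17 × 10^28 u.

3.17 × 10^28 u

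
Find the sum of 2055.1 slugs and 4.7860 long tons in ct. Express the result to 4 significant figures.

2055.1 slug = 1.49960e+8 ct and 4.7860 long ton = 2.43140e+7 ct.
1.49960e+8 + 2.43140e+7 ≈ 1.743e+8 ct.

1.743e+8 carats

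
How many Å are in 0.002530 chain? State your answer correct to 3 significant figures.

5.09 × 10^8 Å

1 chain = 2.01168 × 10^11 Å.
Then 0.002530 × 2.01168 × 10^11 ≈ 5.09 × 10^8 Å.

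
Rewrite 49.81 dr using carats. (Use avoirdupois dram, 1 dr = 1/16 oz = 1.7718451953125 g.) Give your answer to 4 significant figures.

441.3 carats

1 dram = 8.85923 ct.
Then 49.81 × 8.85923 ≈ 441.3 ct.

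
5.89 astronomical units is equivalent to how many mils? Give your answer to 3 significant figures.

1 astronomical unit = 5.88968 × 10^15 mil.
5.89 × 5.88968 × 10^15 ≈ 3.47 × 10^16 mil.

3.47 × 10^16 mil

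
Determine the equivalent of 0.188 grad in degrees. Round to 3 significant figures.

0.169 °

1 gradian = 0.900000 degrees.
So 0.188 × 0.900000 ≈ 0.169 °.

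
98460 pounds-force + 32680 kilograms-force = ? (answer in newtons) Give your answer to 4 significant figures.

758500 N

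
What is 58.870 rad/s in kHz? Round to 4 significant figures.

0.009369 kilohertz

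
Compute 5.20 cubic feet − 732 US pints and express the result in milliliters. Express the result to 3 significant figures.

-199000 mL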